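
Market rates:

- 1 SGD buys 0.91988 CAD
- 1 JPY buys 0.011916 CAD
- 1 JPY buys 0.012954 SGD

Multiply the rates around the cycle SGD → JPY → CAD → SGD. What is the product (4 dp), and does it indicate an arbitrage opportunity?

Around SGD → JPY → CAD → SGD: 1 ÷ 0.012954 × 0.011916 ÷ 0.91988 = 0.999989
Product ≈ 1 (deviation 0.001%, within rounding noise).

1.0000 (no arbitrage)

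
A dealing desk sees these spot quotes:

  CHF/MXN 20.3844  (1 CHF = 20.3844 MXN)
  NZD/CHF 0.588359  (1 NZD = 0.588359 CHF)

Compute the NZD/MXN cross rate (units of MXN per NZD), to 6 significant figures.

NZD/MXN = 11.9933

1 NZD × 0.588359 = 0.588359 CHF
0.588359 CHF × 20.3844 = 11.9933 MXN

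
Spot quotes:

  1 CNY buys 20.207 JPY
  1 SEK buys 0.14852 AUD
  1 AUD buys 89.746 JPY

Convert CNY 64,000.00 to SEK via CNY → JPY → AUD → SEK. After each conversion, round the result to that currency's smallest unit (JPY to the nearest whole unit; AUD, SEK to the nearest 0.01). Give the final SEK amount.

CNY 64,000.00 × 20.207 = JPY 1,293,248
JPY 1,293,248 ÷ 89.746 = AUD 14,410.09
AUD 14,410.09 ÷ 0.14852 = SEK 97,024.58

SEK 97,024.58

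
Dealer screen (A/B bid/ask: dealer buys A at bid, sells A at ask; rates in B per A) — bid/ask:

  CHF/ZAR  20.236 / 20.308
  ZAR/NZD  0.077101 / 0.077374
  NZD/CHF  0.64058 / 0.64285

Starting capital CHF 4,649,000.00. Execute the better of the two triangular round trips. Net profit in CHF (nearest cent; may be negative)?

Net result: CHF -2,589.21 (no profitable arbitrage after spreads)

Best loop CHF → ZAR → NZD → CHF:
CHF 4,649,000.00 × 20.236 (sell CHF at bid) = ZAR 94,077,164.00
ZAR 94,077,164.00 × 0.077101 (sell ZAR at bid) = NZD 7,253,443.42
NZD 7,253,443.42 × 0.64058 (sell NZD at bid) = CHF 4,646,410.79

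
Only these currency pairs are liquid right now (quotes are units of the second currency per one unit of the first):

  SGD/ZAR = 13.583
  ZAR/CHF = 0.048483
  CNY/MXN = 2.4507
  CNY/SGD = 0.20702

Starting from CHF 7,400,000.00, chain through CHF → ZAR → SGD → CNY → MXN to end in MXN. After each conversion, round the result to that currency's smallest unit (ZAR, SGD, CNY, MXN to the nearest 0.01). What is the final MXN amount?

MXN 133,022,277.96

CHF 7,400,000.00 ÷ 0.048483 = ZAR 152,630,819.05
ZAR 152,630,819.05 ÷ 13.583 = SGD 11,236,900.47
SGD 11,236,900.47 ÷ 0.20702 = CNY 54,279,298.96
CNY 54,279,298.96 × 2.4507 = MXN 133,022,277.96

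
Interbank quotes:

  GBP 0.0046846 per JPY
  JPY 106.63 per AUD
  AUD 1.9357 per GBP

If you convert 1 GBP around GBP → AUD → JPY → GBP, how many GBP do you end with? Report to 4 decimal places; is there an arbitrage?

Around GBP → AUD → JPY → GBP: 1 × 1.9357 × 106.63 × 0.0046846 = 0.966919
Product < 1; profitable direction is GBP → JPY → AUD → GBP.

0.9669 (arbitrage exists)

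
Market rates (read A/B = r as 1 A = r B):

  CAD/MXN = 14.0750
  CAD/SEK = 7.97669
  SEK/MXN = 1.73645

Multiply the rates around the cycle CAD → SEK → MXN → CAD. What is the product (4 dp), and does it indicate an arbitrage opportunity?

Around CAD → SEK → MXN → CAD: 1 × 7.97669 × 1.73645 ÷ 14.0750 = 0.984094
Product < 1; profitable direction is CAD → MXN → SEK → CAD.

0.9841 (arbitrage exists)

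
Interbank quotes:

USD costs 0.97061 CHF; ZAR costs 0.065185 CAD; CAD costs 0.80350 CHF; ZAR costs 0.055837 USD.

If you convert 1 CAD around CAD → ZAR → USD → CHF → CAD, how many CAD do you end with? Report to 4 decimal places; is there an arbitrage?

Around CAD → ZAR → USD → CHF → CAD: 1 ÷ 0.065185 × 0.055837 × 0.97061 ÷ 0.80350 = 1.034745
Product > 1; profitable direction is CAD → ZAR → USD → CHF → CAD.

1.0347 (arbitrage exists)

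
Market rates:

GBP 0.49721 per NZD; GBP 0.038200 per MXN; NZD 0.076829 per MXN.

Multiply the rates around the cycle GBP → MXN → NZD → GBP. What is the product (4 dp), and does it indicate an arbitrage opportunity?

Around GBP → MXN → NZD → GBP: 1 ÷ 0.038200 × 0.076829 × 0.49721 = 1.000004
Product ≈ 1 (deviation 0.000%, within rounding noise).

1.0000 (no arbitrage)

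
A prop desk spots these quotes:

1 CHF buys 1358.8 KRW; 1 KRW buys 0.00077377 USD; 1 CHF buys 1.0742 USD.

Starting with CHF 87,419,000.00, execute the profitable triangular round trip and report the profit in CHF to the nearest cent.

Profitable loop is CHF → USD → KRW → CHF:
CHF 87,419,000.00 × 1.0742 = USD 93,905,489.80
USD 93,905,489.80 ÷ 0.00077377 = KRW 121,360,985,564
KRW 121,360,985,564 ÷ 1358.8 = CHF 89,314,826.00
Profit = CHF 89,314,826.00 − CHF 87,419,000.00

Profit: CHF 1,895,826.00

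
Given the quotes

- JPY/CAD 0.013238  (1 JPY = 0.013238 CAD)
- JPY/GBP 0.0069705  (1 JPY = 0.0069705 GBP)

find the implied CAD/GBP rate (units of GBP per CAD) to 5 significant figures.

CAD/GBP = 0.52655

1 CAD ÷ 0.013238 = 75.5401 JPY
75.5401 JPY × 0.0069705 = 0.526552 GBP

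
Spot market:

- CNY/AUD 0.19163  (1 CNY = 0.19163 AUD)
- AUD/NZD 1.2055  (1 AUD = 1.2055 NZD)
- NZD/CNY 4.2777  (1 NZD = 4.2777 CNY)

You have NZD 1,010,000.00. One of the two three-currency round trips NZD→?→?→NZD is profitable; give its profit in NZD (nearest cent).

Profitable loop is NZD → AUD → CNY → NZD:
NZD 1,010,000.00 ÷ 1.2055 = AUD 837,826.63
AUD 837,826.63 ÷ 0.19163 = CNY 4,372,105.77
CNY 4,372,105.77 ÷ 4.2777 = NZD 1,022,069.28
Profit = NZD 1,022,069.28 − NZD 1,010,000.00

Profit: NZD 12,069.28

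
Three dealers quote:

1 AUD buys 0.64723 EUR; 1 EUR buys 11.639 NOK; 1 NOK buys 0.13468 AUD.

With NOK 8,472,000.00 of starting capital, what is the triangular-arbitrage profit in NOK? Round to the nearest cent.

Profit: NOK 123,345.97

Profitable loop is NOK → AUD → EUR → NOK:
NOK 8,472,000.00 × 0.13468 = AUD 1,141,008.96
AUD 1,141,008.96 × 0.64723 = EUR 738,495.23
EUR 738,495.23 × 11.639 = NOK 8,595,345.97
Profit = NOK 8,595,345.97 − NOK 8,472,000.00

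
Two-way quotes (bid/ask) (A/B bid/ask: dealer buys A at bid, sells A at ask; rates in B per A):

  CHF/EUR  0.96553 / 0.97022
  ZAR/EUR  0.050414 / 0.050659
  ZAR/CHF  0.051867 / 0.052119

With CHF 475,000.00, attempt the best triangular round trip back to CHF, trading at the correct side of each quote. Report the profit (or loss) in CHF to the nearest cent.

Net result: CHF -1,436.23 (no profitable arbitrage after spreads)

Best loop CHF → ZAR → EUR → CHF:
CHF 475,000.00 ÷ 0.052119 (buy ZAR at ask) = ZAR 9,113,758.90
ZAR 9,113,758.90 × 0.050414 (sell ZAR at bid) = EUR 459,461.04
EUR 459,461.04 ÷ 0.97022 (buy CHF at ask) = CHF 473,563.77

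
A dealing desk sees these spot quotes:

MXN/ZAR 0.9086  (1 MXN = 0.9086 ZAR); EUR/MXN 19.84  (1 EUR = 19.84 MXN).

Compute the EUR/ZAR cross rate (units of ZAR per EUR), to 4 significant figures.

EUR/ZAR = 18.03

1 EUR × 19.84 = 19.84 MXN
19.84 MXN × 0.9086 = 18.0266 ZAR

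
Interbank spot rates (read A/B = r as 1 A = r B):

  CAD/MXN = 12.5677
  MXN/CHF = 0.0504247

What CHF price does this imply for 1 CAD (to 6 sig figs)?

1 CAD × 12.5677 = 12.5677 MXN
12.5677 MXN × 0.0504247 = 0.633723 CHF

CAD/CHF = 0.633723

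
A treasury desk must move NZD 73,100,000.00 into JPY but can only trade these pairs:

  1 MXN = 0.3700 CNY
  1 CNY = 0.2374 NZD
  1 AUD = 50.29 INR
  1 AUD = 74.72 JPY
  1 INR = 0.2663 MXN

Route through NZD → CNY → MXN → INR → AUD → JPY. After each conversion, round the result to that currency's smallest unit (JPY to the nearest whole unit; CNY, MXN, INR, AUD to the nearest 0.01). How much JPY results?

NZD 73,100,000.00 ÷ 0.2374 = CNY 307,919,123.84
CNY 307,919,123.84 ÷ 0.3700 = MXN 832,213,848.22
MXN 832,213,848.22 ÷ 0.2663 = INR 3,125,098,941.87
INR 3,125,098,941.87 ÷ 50.29 = AUD 62,141,557.80
AUD 62,141,557.80 × 74.72 = JPY 4,643,217,199

JPY 4,643,217,199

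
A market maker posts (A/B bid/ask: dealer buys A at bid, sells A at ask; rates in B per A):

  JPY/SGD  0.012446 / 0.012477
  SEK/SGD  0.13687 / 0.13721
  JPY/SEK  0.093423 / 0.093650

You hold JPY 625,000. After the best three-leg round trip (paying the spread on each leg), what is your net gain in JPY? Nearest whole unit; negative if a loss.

Net profit: JPY 15,519

Best loop JPY → SEK → SGD → JPY:
JPY 625,000 × 0.093423 (sell JPY at bid) = SEK 58,389.38
SEK 58,389.38 × 0.13687 (sell SEK at bid) = SGD 7,991.75
SGD 7,991.75 ÷ 0.012477 (buy JPY at ask) = JPY 640,519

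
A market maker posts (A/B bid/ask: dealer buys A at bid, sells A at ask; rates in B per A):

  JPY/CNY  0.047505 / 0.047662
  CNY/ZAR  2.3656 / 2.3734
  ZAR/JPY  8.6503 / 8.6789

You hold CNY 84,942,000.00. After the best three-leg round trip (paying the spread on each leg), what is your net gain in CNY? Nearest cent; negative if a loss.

Best loop CNY → JPY → ZAR → CNY:
CNY 84,942,000.00 ÷ 0.047662 (buy JPY at ask) = JPY 1,782,174,479
JPY 1,782,174,479 ÷ 8.6789 (buy ZAR at ask) = ZAR 205,345,663.46
ZAR 205,345,663.46 ÷ 2.3734 (buy CNY at ask) = CNY 86,519,618.89

Net profit: CNY 1,577,618.89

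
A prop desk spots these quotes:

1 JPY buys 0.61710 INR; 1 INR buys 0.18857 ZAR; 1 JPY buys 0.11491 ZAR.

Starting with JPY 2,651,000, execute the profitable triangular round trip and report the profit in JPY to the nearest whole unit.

Profit: JPY 33,603

Profitable loop is JPY → INR → ZAR → JPY:
JPY 2,651,000 × 0.61710 = INR 1,635,932.10
INR 1,635,932.10 × 0.18857 = ZAR 308,487.72
ZAR 308,487.72 ÷ 0.11491 = JPY 2,684,603
Profit = JPY 2,684,603 − JPY 2,651,000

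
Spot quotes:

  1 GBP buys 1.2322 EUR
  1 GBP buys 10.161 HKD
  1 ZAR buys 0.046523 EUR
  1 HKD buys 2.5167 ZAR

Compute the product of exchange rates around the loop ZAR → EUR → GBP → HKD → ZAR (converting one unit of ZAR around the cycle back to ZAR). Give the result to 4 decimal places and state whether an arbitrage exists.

Around ZAR → EUR → GBP → HKD → ZAR: 1 × 0.046523 ÷ 1.2322 × 10.161 × 2.5167 = 0.965505
Product < 1; profitable direction is ZAR → HKD → GBP → EUR → ZAR.

0.9655 (arbitrage exists)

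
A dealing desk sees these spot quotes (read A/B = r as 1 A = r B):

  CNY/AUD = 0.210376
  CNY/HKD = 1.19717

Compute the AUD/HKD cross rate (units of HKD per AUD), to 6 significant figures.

AUD/HKD = 5.69062

1 AUD ÷ 0.210376 = 4.75339 CNY
4.75339 CNY × 1.19717 = 5.69062 HKD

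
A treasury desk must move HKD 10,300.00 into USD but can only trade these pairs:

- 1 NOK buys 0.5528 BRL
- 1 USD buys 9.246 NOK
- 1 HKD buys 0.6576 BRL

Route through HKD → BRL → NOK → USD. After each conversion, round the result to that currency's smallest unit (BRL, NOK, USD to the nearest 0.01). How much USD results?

HKD 10,300.00 × 0.6576 = BRL 6,773.28
BRL 6,773.28 ÷ 0.5528 = NOK 12,252.68
NOK 12,252.68 ÷ 9.246 = USD 1,325.19

USD 1,325.19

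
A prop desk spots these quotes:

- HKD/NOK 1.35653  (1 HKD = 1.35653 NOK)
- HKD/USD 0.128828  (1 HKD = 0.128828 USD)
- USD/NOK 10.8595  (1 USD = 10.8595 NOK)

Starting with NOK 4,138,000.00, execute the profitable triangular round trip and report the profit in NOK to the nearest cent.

Profit: NOK 129,575.15

Profitable loop is NOK → HKD → USD → NOK:
NOK 4,138,000.00 ÷ 1.35653 = HKD 3,050,430.14
HKD 3,050,430.14 × 0.128828 = USD 392,980.81
USD 392,980.81 × 10.8595 = NOK 4,267,575.15
Profit = NOK 4,267,575.15 − NOK 4,138,000.00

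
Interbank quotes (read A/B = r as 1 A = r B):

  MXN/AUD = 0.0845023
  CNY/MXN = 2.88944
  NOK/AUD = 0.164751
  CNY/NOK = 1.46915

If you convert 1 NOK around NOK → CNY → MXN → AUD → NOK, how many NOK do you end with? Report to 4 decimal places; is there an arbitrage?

Around NOK → CNY → MXN → AUD → NOK: 1 ÷ 1.46915 × 2.88944 × 0.0845023 ÷ 0.164751 = 1.008760
Product > 1; profitable direction is NOK → CNY → MXN → AUD → NOK.

1.0088 (arbitrage exists)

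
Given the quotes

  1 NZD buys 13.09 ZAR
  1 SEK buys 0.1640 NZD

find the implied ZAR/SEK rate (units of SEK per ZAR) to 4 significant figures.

ZAR/SEK = 0.4658

1 ZAR ÷ 13.09 = 0.0763942 NZD
0.0763942 NZD ÷ 0.1640 = 0.465818 SEK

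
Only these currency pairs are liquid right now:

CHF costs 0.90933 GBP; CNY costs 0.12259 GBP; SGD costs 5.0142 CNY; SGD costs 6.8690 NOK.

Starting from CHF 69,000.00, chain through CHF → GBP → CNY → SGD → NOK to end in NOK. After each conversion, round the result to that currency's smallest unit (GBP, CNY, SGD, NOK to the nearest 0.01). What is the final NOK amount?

CHF 69,000.00 × 0.90933 = GBP 62,743.77
GBP 62,743.77 ÷ 0.12259 = CNY 511,818.01
CNY 511,818.01 ÷ 5.0142 = SGD 102,073.71
SGD 102,073.71 × 6.8690 = NOK 701,144.31

NOK 701,144.31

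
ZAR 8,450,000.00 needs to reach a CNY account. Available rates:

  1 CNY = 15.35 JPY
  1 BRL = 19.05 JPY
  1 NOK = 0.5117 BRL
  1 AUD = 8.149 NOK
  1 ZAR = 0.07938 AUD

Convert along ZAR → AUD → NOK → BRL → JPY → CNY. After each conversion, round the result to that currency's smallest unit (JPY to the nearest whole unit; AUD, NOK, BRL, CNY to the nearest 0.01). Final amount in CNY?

ZAR 8,450,000.00 × 0.07938 = AUD 670,761.00
AUD 670,761.00 × 8.149 = NOK 5,466,031.39
NOK 5,466,031.39 × 0.5117 = BRL 2,796,968.26
BRL 2,796,968.26 × 19.05 = JPY 53,282,245
JPY 53,282,245 ÷ 15.35 = CNY 3,471,156.03

CNY 3,471,156.03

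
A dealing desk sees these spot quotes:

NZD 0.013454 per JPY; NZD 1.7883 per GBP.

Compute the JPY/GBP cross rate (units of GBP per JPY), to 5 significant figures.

JPY/GBP = 0.0075233

1 JPY × 0.013454 = 0.013454 NZD
0.013454 NZD ÷ 1.7883 = 0.00752335 GBP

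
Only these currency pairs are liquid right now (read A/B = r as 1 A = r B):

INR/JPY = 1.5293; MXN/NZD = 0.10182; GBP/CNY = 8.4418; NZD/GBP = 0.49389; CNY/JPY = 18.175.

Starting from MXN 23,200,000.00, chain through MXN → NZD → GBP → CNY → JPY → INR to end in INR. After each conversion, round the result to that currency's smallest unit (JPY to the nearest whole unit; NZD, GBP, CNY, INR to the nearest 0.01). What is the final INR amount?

INR 117,049,105.47

MXN 23,200,000.00 × 0.10182 = NZD 2,362,224.00
NZD 2,362,224.00 × 0.49389 = GBP 1,166,678.81
GBP 1,166,678.81 × 8.4418 = CNY 9,848,869.18
CNY 9,848,869.18 × 18.175 = JPY 179,003,197
JPY 179,003,197 ÷ 1.5293 = INR 117,049,105.47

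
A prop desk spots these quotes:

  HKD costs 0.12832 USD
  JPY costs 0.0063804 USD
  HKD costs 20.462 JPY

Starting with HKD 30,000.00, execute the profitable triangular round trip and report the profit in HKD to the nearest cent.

Profit: HKD 522.70

Profitable loop is HKD → JPY → USD → HKD:
HKD 30,000.00 × 20.462 = JPY 613,860
JPY 613,860 × 0.0063804 = USD 3,916.67
USD 3,916.67 ÷ 0.12832 = HKD 30,522.70
Profit = HKD 30,522.70 − HKD 30,000.00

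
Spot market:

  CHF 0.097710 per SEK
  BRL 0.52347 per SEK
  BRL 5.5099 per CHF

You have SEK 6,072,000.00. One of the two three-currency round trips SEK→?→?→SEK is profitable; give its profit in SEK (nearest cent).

Profitable loop is SEK → CHF → BRL → SEK:
SEK 6,072,000.00 × 0.097710 = CHF 593,295.12
CHF 593,295.12 × 5.5099 = BRL 3,268,996.78
BRL 3,268,996.78 ÷ 0.52347 = SEK 6,244,859.84
Profit = SEK 6,244,859.84 − SEK 6,072,000.00

Profit: SEK 172,859.84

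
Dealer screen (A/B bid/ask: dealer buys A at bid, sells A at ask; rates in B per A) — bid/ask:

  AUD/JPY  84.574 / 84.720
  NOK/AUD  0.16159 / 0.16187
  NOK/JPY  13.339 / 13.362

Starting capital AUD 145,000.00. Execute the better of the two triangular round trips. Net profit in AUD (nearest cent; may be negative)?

Net profit: AUD 3,302.30

Best loop AUD → JPY → NOK → AUD:
AUD 145,000.00 × 84.574 (sell AUD at bid) = JPY 12,263,230
JPY 12,263,230 ÷ 13.362 (buy NOK at ask) = NOK 917,769.05
NOK 917,769.05 × 0.16159 (sell NOK at bid) = AUD 148,302.30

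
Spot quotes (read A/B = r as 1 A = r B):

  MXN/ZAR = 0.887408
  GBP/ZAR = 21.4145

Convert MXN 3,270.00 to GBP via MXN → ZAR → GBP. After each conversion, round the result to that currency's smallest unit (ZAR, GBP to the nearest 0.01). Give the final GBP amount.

MXN 3,270.00 × 0.887408 = ZAR 2,901.82
ZAR 2,901.82 ÷ 21.4145 = GBP 135.51

GBP 135.51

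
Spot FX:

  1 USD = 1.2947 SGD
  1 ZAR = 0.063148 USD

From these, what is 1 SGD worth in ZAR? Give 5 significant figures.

SGD/ZAR = 12.231

1 SGD ÷ 1.2947 = 0.77238 USD
0.77238 USD ÷ 0.063148 = 12.2313 ZAR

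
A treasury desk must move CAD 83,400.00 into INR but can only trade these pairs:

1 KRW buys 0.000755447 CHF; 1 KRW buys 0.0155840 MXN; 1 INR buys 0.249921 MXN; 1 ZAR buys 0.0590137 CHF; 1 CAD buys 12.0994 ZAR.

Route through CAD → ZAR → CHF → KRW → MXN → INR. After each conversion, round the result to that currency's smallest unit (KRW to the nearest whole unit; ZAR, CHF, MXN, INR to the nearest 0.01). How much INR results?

INR 4,915,355.13

CAD 83,400.00 × 12.0994 = ZAR 1,009,089.96
ZAR 1,009,089.96 × 0.0590137 = CHF 59,550.13
CHF 59,550.13 ÷ 0.000755447 = KRW 78,827,674
KRW 78,827,674 × 0.0155840 = MXN 1,228,450.47
MXN 1,228,450.47 ÷ 0.249921 = INR 4,915,355.13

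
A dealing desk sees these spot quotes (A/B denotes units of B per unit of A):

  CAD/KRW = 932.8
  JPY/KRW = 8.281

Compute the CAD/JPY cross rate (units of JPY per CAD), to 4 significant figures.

1 CAD × 932.8 = 932.8 KRW
932.8 KRW ÷ 8.281 = 112.643 JPY

CAD/JPY = 112.6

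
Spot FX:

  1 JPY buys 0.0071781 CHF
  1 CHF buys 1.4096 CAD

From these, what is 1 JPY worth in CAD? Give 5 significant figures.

JPY/CAD = 0.010118

1 JPY × 0.0071781 = 0.0071781 CHF
0.0071781 CHF × 1.4096 = 0.0101182 CAD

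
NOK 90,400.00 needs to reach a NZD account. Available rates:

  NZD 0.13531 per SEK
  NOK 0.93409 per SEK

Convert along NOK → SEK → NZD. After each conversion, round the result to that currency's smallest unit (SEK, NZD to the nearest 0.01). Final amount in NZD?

NOK 90,400.00 ÷ 0.93409 = SEK 96,778.68
SEK 96,778.68 × 0.13531 = NZD 13,095.12

NZD 13,095.12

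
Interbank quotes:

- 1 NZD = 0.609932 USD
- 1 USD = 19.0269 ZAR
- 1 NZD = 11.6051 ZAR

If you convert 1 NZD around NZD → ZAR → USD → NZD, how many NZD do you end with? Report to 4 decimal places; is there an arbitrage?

1.0000 (no arbitrage)

Around NZD → ZAR → USD → NZD: 1 × 11.6051 ÷ 19.0269 ÷ 0.609932 = 0.999999
Product ≈ 1 (deviation 0.000%, within rounding noise).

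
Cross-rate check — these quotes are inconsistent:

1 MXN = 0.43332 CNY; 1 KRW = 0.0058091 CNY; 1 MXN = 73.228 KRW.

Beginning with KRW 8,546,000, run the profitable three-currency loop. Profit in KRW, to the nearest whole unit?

Profitable loop is KRW → MXN → CNY → KRW:
KRW 8,546,000 ÷ 73.228 = MXN 116,703.99
MXN 116,703.99 × 0.43332 = CNY 50,570.17
CNY 50,570.17 ÷ 0.0058091 = KRW 8,705,337
Profit = KRW 8,705,337 − KRW 8,546,000

Profit: KRW 159,337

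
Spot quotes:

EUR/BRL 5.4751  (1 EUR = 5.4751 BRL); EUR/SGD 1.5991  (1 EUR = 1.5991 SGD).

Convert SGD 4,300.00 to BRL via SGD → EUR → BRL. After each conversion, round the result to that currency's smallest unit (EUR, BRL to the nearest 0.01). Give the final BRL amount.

BRL 14,722.60

SGD 4,300.00 ÷ 1.5991 = EUR 2,689.01
EUR 2,689.01 × 5.4751 = BRL 14,722.60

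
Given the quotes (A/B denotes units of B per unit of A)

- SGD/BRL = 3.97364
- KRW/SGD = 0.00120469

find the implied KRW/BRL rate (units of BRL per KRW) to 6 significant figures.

KRW/BRL = 0.00478700

1 KRW × 0.00120469 = 0.00120469 SGD
0.00120469 SGD × 3.97364 = 0.004787 BRL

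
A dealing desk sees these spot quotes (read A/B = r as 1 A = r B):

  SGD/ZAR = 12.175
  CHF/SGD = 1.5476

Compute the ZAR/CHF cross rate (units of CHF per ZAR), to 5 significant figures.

1 ZAR ÷ 12.175 = 0.0821355 SGD
0.0821355 SGD ÷ 1.5476 = 0.0530728 CHF

ZAR/CHF = 0.053073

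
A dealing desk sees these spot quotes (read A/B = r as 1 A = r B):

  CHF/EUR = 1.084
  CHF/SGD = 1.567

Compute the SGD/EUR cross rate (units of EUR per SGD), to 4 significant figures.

SGD/EUR = 0.6918

1 SGD ÷ 1.567 = 0.638162 CHF
0.638162 CHF × 1.084 = 0.691768 EUR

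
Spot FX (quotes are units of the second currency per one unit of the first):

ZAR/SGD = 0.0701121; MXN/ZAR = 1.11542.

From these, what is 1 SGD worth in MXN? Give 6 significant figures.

1 SGD ÷ 0.0701121 = 14.2629 ZAR
14.2629 ZAR ÷ 1.11542 = 12.787 MXN

SGD/MXN = 12.7870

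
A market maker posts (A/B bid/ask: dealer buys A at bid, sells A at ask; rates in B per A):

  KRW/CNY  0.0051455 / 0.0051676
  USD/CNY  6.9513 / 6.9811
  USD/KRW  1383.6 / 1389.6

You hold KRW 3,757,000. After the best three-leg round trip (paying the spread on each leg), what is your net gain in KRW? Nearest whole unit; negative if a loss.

Best loop KRW → CNY → USD → KRW:
KRW 3,757,000 × 0.0051455 (sell KRW at bid) = CNY 19,331.64
CNY 19,331.64 ÷ 6.9811 (buy USD at ask) = USD 2,769.14
USD 2,769.14 × 1383.6 (sell USD at bid) = KRW 3,831,382

Net profit: KRW 74,382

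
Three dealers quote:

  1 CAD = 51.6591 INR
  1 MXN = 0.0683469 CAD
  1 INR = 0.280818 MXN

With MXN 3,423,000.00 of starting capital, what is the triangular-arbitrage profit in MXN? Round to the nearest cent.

Profit: MXN 29,361.78

Profitable loop is MXN → INR → CAD → MXN:
MXN 3,423,000.00 ÷ 0.280818 = INR 12,189,389.57
INR 12,189,389.57 ÷ 51.6591 = CAD 235,958.23
CAD 235,958.23 ÷ 0.0683469 = MXN 3,452,361.78
Profit = MXN 3,452,361.78 − MXN 3,423,000.00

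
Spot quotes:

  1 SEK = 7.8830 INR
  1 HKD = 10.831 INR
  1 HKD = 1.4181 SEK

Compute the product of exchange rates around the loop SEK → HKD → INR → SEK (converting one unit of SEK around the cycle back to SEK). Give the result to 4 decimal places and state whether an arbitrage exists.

Around SEK → HKD → INR → SEK: 1 ÷ 1.4181 × 10.831 ÷ 7.8830 = 0.968880
Product < 1; profitable direction is SEK → INR → HKD → SEK.

0.9689 (arbitrage exists)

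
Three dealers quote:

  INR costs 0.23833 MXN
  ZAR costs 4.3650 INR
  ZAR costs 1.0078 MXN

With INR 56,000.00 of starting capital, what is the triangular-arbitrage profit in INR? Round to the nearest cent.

Profitable loop is INR → MXN → ZAR → INR:
INR 56,000.00 × 0.23833 = MXN 13,346.48
MXN 13,346.48 ÷ 1.0078 = ZAR 13,243.18
ZAR 13,243.18 × 4.3650 = INR 57,806.49
Profit = INR 57,806.49 − INR 56,000.00

Profit: INR 1,806.49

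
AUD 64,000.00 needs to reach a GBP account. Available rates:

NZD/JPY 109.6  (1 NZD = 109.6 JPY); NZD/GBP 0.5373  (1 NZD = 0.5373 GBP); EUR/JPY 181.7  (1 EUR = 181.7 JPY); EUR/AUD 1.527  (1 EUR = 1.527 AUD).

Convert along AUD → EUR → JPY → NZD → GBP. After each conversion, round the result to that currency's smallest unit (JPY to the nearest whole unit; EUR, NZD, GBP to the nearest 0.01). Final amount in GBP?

AUD 64,000.00 ÷ 1.527 = EUR 41,912.25
EUR 41,912.25 × 181.7 = JPY 7,615,456
JPY 7,615,456 ÷ 109.6 = NZD 69,484.09
NZD 69,484.09 × 0.5373 = GBP 37,333.80

GBP 37,333.80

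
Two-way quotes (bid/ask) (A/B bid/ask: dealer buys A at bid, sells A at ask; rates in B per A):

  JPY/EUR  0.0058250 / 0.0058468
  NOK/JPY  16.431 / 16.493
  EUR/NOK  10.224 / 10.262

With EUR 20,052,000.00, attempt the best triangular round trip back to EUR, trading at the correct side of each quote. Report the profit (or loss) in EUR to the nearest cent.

Best loop EUR → JPY → NOK → EUR:
EUR 20,052,000.00 ÷ 0.0058468 (buy JPY at ask) = JPY 3,429,568,311
JPY 3,429,568,311 ÷ 16.493 (buy NOK at ask) = NOK 207,940,842.23
NOK 207,940,842.23 ÷ 10.262 (buy EUR at ask) = EUR 20,263,188.68

Net profit: EUR 211,188.68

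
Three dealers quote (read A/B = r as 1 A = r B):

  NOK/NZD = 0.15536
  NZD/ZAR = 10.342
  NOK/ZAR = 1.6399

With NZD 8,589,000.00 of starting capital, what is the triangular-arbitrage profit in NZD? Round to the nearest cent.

Profitable loop is NZD → NOK → ZAR → NZD:
NZD 8,589,000.00 ÷ 0.15536 = NOK 55,284,500.51
NOK 55,284,500.51 × 1.6399 = ZAR 90,661,052.39
ZAR 90,661,052.39 ÷ 10.342 = NZD 8,766,297.85
Profit = NZD 8,766,297.85 − NZD 8,589,000.00

Profit: NZD 177,297.85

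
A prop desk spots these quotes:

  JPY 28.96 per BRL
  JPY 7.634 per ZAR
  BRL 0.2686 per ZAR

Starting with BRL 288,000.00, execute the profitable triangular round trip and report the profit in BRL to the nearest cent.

Profitable loop is BRL → JPY → ZAR → BRL:
BRL 288,000.00 × 28.96 = JPY 8,340,480
JPY 8,340,480 ÷ 7.634 = ZAR 1,092,543.88
ZAR 1,092,543.88 × 0.2686 = BRL 293,457.29
Profit = BRL 293,457.29 − BRL 288,000.00

Profit: BRL 5,457.29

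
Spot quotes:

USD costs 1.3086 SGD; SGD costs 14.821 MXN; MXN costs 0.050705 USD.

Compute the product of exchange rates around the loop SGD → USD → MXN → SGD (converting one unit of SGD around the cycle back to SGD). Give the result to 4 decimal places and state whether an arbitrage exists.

1.0169 (arbitrage exists)

Around SGD → USD → MXN → SGD: 1 ÷ 1.3086 ÷ 0.050705 ÷ 14.821 = 1.016868
Product > 1; profitable direction is SGD → USD → MXN → SGD.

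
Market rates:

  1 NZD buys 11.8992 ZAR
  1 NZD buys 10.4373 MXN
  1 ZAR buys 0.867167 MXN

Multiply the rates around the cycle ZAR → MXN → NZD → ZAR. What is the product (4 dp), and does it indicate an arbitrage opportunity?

0.9886 (arbitrage exists)

Around ZAR → MXN → NZD → ZAR: 1 × 0.867167 ÷ 10.4373 × 11.8992 = 0.988627
Product < 1; profitable direction is ZAR → NZD → MXN → ZAR.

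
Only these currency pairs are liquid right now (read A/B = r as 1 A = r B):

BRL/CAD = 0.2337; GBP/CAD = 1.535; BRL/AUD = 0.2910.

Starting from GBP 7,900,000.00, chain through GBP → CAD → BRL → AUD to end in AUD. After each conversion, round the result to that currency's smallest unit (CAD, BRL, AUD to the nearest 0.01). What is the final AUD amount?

AUD 15,099,749.68

GBP 7,900,000.00 × 1.535 = CAD 12,126,500.00
CAD 12,126,500.00 ÷ 0.2337 = BRL 51,889,174.15
BRL 51,889,174.15 × 0.2910 = AUD 15,099,749.68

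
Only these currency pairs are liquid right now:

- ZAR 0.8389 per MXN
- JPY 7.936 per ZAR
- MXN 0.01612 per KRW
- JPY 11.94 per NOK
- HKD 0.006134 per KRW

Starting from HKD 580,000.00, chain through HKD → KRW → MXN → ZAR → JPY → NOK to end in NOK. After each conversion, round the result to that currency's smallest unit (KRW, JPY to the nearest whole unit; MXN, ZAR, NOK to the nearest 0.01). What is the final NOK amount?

NOK 849,878.39

HKD 580,000.00 ÷ 0.006134 = KRW 94,554,940
KRW 94,554,940 × 0.01612 = MXN 1,524,225.63
MXN 1,524,225.63 × 0.8389 = ZAR 1,278,672.88
ZAR 1,278,672.88 × 7.936 = JPY 10,147,548
JPY 10,147,548 ÷ 11.94 = NOK 849,878.39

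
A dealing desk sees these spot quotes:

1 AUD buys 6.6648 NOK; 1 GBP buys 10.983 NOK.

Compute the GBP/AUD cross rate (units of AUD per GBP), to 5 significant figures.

GBP/AUD = 1.6479

1 GBP × 10.983 = 10.983 NOK
10.983 NOK ÷ 6.6648 = 1.64791 AUD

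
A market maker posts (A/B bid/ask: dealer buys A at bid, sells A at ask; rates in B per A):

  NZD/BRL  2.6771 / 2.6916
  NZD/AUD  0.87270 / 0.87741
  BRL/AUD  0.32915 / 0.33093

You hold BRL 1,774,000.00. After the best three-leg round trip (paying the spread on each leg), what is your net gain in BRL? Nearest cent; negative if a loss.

Best loop BRL → AUD → NZD → BRL:
BRL 1,774,000.00 × 0.32915 (sell BRL at bid) = AUD 583,912.10
AUD 583,912.10 ÷ 0.87741 (buy NZD at ask) = NZD 665,495.15
NZD 665,495.15 × 2.6771 (sell NZD at bid) = BRL 1,781,597.07

Net profit: BRL 7,597.07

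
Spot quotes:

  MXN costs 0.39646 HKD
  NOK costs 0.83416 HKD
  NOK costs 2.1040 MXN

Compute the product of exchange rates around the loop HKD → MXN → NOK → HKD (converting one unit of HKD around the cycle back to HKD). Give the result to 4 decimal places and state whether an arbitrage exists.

Around HKD → MXN → NOK → HKD: 1 ÷ 0.39646 ÷ 2.1040 × 0.83416 = 1.000010
Product ≈ 1 (deviation 0.001%, within rounding noise).

1.0000 (no arbitrage)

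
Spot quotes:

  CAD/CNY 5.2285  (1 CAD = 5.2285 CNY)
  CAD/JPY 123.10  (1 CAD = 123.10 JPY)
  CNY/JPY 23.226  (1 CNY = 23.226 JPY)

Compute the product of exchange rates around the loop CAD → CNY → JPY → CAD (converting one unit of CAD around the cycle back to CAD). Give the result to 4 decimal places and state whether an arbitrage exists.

0.9865 (arbitrage exists)

Around CAD → CNY → JPY → CAD: 1 × 5.2285 × 23.226 ÷ 123.10 = 0.986492
Product < 1; profitable direction is CAD → JPY → CNY → CAD.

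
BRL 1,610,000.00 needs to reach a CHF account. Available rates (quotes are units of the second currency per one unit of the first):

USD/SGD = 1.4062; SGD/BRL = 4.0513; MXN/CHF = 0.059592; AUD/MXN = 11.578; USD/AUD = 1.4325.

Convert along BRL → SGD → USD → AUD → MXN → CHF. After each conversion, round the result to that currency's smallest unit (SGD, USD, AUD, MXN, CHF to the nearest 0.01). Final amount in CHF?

BRL 1,610,000.00 ÷ 4.0513 = SGD 397,403.30
SGD 397,403.30 ÷ 1.4062 = USD 282,607.95
USD 282,607.95 × 1.4325 = AUD 404,835.89
AUD 404,835.89 × 11.578 = MXN 4,687,189.93
MXN 4,687,189.93 × 0.059592 = CHF 279,319.02

CHF 279,319.02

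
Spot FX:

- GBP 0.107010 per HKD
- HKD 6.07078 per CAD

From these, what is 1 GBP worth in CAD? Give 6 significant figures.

1 GBP ÷ 0.107010 = 9.34492 HKD
9.34492 HKD ÷ 6.07078 = 1.53933 CAD

GBP/CAD = 1.53933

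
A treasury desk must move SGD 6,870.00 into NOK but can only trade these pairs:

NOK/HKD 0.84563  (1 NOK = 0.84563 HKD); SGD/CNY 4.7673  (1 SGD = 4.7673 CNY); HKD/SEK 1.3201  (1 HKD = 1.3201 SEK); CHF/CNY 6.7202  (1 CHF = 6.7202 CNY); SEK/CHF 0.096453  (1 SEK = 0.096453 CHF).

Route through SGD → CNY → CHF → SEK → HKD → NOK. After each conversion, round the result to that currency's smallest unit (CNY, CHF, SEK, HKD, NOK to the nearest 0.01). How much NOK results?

NOK 45,263.11

SGD 6,870.00 × 4.7673 = CNY 32,751.35
CNY 32,751.35 ÷ 6.7202 = CHF 4,873.57
CHF 4,873.57 ÷ 0.096453 = SEK 50,527.93
SEK 50,527.93 ÷ 1.3201 = HKD 38,275.84
HKD 38,275.84 ÷ 0.84563 = NOK 45,263.11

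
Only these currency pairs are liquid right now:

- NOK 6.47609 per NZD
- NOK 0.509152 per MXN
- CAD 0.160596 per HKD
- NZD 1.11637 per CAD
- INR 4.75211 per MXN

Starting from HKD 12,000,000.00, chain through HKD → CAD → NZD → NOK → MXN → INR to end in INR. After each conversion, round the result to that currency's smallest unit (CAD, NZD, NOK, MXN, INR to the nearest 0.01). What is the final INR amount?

INR 130,039,722.60

HKD 12,000,000.00 × 0.160596 = CAD 1,927,152.00
CAD 1,927,152.00 × 1.11637 = NZD 2,151,414.68
NZD 2,151,414.68 × 6.47609 = NOK 13,932,755.10
NOK 13,932,755.10 ÷ 0.509152 = MXN 27,364,628.05
MXN 27,364,628.05 × 4.75211 = INR 130,039,722.60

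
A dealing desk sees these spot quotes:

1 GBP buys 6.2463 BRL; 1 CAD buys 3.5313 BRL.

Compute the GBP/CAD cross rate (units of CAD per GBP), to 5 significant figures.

GBP/CAD = 1.7688

1 GBP × 6.2463 = 6.2463 BRL
6.2463 BRL ÷ 3.5313 = 1.76884 CAD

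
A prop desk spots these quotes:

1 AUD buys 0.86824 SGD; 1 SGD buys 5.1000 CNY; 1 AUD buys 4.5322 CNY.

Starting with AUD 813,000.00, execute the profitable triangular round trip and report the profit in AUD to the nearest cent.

Profit: AUD 19,127.06

Profitable loop is AUD → CNY → SGD → AUD:
AUD 813,000.00 × 4.5322 = CNY 3,684,678.60
CNY 3,684,678.60 ÷ 5.1000 = SGD 722,486.00
SGD 722,486.00 ÷ 0.86824 = AUD 832,127.06
Profit = AUD 832,127.06 − AUD 813,000.00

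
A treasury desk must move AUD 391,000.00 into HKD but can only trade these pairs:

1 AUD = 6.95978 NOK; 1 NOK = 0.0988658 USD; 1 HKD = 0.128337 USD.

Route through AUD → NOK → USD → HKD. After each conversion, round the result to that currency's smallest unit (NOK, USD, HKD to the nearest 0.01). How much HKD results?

HKD 2,096,362.94

AUD 391,000.00 × 6.95978 = NOK 2,721,273.98
NOK 2,721,273.98 × 0.0988658 = USD 269,040.93
USD 269,040.93 ÷ 0.128337 = HKD 2,096,362.94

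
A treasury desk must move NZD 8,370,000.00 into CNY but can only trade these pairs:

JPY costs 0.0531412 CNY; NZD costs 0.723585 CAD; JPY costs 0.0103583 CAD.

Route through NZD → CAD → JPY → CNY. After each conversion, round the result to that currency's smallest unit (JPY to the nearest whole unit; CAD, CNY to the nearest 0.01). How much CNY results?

CNY 31,071,189.92

NZD 8,370,000.00 × 0.723585 = CAD 6,056,406.45
CAD 6,056,406.45 ÷ 0.0103583 = JPY 584,691,161
JPY 584,691,161 × 0.0531412 = CNY 31,071,189.92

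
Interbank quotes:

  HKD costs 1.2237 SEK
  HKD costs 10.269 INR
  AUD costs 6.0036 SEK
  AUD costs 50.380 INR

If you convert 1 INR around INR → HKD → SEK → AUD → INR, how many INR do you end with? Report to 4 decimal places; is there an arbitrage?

Around INR → HKD → SEK → AUD → INR: 1 ÷ 10.269 × 1.2237 ÷ 6.0036 × 50.380 = 0.999984
Product ≈ 1 (deviation 0.002%, within rounding noise).

1.0000 (no arbitrage)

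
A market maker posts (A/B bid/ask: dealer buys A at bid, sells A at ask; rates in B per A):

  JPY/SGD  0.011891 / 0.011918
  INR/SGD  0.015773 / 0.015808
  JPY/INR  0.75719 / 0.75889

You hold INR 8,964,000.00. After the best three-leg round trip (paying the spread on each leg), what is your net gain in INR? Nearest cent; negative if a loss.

Net profit: INR 18,922.23

Best loop INR → SGD → JPY → INR:
INR 8,964,000.00 × 0.015773 (sell INR at bid) = SGD 141,389.17
SGD 141,389.17 ÷ 0.011918 (buy JPY at ask) = JPY 11,863,498
JPY 11,863,498 × 0.75719 (sell JPY at bid) = INR 8,982,922.23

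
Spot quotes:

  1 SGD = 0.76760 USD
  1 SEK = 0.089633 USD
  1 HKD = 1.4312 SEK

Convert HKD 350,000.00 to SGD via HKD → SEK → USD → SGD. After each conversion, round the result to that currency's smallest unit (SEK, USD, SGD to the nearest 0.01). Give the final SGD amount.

SGD 58,492.65

HKD 350,000.00 × 1.4312 = SEK 500,920.00
SEK 500,920.00 × 0.089633 = USD 44,898.96
USD 44,898.96 ÷ 0.76760 = SGD 58,492.65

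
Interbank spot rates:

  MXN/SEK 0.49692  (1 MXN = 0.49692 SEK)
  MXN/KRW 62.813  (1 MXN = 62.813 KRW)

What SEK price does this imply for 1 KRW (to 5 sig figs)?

KRW/SEK = 0.0079111

1 KRW ÷ 62.813 = 0.0159203 MXN
0.0159203 MXN × 0.49692 = 0.0079111 SEK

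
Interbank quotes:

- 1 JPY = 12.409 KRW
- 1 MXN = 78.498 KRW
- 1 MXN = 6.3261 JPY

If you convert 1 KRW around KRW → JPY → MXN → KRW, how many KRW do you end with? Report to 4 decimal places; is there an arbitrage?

1.0000 (no arbitrage)

Around KRW → JPY → MXN → KRW: 1 ÷ 12.409 ÷ 6.3261 × 78.498 = 0.999967
Product ≈ 1 (deviation 0.003%, within rounding noise).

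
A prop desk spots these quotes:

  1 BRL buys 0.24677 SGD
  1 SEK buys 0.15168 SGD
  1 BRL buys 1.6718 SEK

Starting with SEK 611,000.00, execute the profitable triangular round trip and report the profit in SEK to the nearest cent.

Profitable loop is SEK → SGD → BRL → SEK:
SEK 611,000.00 × 0.15168 = SGD 92,676.48
SGD 92,676.48 ÷ 0.24677 = BRL 375,558.13
BRL 375,558.13 × 1.6718 = SEK 627,858.08
Profit = SEK 627,858.08 − SEK 611,000.00

Profit: SEK 16,858.08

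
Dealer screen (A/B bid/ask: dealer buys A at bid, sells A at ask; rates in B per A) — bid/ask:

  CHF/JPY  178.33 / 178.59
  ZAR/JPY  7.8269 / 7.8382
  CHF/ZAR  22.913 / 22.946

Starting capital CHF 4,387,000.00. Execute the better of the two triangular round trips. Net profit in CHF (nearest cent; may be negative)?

Net profit: CHF 18,368.45

Best loop CHF → ZAR → JPY → CHF:
CHF 4,387,000.00 × 22.913 (sell CHF at bid) = ZAR 100,519,331.00
ZAR 100,519,331.00 × 7.8269 (sell ZAR at bid) = JPY 786,754,752
JPY 786,754,752 ÷ 178.59 (buy CHF at ask) = CHF 4,405,368.45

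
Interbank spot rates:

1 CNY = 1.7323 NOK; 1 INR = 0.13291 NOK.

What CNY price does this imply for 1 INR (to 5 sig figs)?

1 INR × 0.13291 = 0.13291 NOK
0.13291 NOK ÷ 1.7323 = 0.0767246 CNY

INR/CNY = 0.076725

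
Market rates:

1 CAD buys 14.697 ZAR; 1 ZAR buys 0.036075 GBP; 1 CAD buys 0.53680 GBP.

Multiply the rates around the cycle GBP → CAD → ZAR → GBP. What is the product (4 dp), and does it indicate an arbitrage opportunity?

Around GBP → CAD → ZAR → GBP: 1 ÷ 0.53680 × 14.697 × 0.036075 = 0.987694
Product < 1; profitable direction is GBP → ZAR → CAD → GBP.

0.9877 (arbitrage exists)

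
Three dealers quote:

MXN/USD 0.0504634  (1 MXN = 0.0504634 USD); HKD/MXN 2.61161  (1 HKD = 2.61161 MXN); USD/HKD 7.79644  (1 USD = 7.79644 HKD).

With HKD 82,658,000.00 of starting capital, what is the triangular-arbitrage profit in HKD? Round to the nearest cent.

Profitable loop is HKD → MXN → USD → HKD:
HKD 82,658,000.00 × 2.61161 = MXN 215,870,459.38
MXN 215,870,459.38 × 0.0504634 = USD 10,893,557.34
USD 10,893,557.34 × 7.79644 = HKD 84,930,966.19
Profit = HKD 84,930,966.19 − HKD 82,658,000.00

Profit: HKD 2,272,966.19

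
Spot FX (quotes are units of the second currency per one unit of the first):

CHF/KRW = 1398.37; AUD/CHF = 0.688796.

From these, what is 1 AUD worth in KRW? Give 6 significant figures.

1 AUD × 0.688796 = 0.688796 CHF
0.688796 CHF × 1398.37 = 963.192 KRW

AUD/KRW = 963.192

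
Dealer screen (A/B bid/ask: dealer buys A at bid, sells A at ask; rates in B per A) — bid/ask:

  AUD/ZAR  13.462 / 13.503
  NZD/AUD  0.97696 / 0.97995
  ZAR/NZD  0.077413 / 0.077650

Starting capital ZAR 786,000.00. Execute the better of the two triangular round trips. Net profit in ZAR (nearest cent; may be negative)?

Best loop ZAR → NZD → AUD → ZAR:
ZAR 786,000.00 × 0.077413 (sell ZAR at bid) = NZD 60,846.62
NZD 60,846.62 × 0.97696 (sell NZD at bid) = AUD 59,444.71
AUD 59,444.71 × 13.462 (sell AUD at bid) = ZAR 800,244.71

Net profit: ZAR 14,244.71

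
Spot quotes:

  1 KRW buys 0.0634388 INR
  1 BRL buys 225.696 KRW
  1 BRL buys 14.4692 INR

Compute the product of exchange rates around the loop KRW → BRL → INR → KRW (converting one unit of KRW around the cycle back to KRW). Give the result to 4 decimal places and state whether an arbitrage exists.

1.0106 (arbitrage exists)

Around KRW → BRL → INR → KRW: 1 ÷ 225.696 × 14.4692 ÷ 0.0634388 = 1.010568
Product > 1; profitable direction is KRW → BRL → INR → KRW.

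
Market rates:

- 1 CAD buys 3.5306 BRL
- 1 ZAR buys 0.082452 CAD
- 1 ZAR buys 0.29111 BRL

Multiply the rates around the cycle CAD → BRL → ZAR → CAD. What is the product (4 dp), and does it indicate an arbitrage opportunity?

1.0000 (no arbitrage)

Around CAD → BRL → ZAR → CAD: 1 × 3.5306 ÷ 0.29111 × 0.082452 = 0.999983
Product ≈ 1 (deviation 0.002%, within rounding noise).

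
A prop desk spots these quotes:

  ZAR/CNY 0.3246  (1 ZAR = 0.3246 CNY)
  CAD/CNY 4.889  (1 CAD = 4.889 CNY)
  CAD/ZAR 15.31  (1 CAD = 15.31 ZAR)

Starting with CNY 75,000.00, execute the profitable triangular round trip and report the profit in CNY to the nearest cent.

Profit: CNY 1,236.85

Profitable loop is CNY → CAD → ZAR → CNY:
CNY 75,000.00 ÷ 4.889 = CAD 15,340.56
CAD 15,340.56 × 15.31 = ZAR 234,863.98
ZAR 234,863.98 × 0.3246 = CNY 76,236.85
Profit = CNY 76,236.85 − CNY 75,000.00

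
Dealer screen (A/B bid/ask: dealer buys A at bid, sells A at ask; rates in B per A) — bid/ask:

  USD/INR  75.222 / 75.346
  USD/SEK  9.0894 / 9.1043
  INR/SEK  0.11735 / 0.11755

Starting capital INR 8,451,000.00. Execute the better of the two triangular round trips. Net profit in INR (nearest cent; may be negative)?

Best loop INR → USD → SEK → INR:
INR 8,451,000.00 ÷ 75.346 (buy USD at ask) = USD 112,162.56
USD 112,162.56 × 9.0894 (sell USD at bid) = SEK 1,019,490.34
SEK 1,019,490.34 ÷ 0.11755 (buy INR at ask) = INR 8,672,823.00

Net profit: INR 221,823.00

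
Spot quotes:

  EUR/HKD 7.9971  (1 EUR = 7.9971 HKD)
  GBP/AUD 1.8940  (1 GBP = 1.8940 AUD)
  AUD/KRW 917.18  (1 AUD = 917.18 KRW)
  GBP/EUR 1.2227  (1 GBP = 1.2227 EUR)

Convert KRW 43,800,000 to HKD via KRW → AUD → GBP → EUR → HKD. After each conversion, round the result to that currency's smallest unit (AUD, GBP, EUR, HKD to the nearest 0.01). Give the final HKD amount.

KRW 43,800,000 ÷ 917.18 = AUD 47,755.08
AUD 47,755.08 ÷ 1.8940 = GBP 25,213.88
GBP 25,213.88 × 1.2227 = EUR 30,829.01
EUR 30,829.01 × 7.9971 = HKD 246,542.68

HKD 246,542.68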